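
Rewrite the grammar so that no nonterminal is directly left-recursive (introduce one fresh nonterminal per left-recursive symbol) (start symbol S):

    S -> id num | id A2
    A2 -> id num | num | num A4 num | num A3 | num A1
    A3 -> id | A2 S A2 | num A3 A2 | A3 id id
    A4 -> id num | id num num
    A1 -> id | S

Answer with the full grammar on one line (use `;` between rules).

S -> id num | id A2; A2 -> id num | num | num A4 num | num A3 | num A1; A3 -> id A3' | A2 S A2 A3' | num A3 A2 A3'; A4 -> id num | id num num; A1 -> id | S; A3' -> id id A3' | eps

Directly left-recursive nonterminal: A3.
For A3: α = {id id}, β = {id, A2 S A2, num A3 A2}. Rewrite as A3 → β A3' and A3' → α A3' | ε.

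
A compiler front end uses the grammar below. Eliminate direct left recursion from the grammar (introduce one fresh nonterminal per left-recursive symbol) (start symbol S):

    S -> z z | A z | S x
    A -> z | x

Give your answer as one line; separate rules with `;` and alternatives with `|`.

Directly left-recursive nonterminal: S.
For S: α = {x}, β = {z z, A z}. Rewrite as S → β S' and S' → α S' | ε.

S -> z z S' | A z S'; A -> z | x; S' -> x S' | ε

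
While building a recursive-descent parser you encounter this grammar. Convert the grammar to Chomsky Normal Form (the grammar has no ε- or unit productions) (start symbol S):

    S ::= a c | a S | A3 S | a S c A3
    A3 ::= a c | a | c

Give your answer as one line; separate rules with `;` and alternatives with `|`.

Introduce a nonterminal for each terminal appearing in a rule of length ≥ 2: X1 → a, X2 → c.
Binarize each right-hand side of length ≥ 3 by chaining fresh nonterminals (Y1, Y2, …): affected rules were S → X1 S X2 A3.

S ::= X1 X2 | X1 S | A3 S | X1 Y1; A3 ::= X1 X2 | a | c; X1 ::= a; X2 ::= c; Y1 ::= S Y2; Y2 ::= X2 A3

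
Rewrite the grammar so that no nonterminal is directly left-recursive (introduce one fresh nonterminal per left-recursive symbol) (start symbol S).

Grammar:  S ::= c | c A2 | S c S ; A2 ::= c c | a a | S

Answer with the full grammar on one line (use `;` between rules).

S ::= c S' | c A2 S'; A2 ::= c c | a a | S; S' ::= c S S' | ε

Left recursion appears on S.
For S: α = {c S}, β = {c, c A2}. Rewrite as S → β S' and S' → α S' | ε.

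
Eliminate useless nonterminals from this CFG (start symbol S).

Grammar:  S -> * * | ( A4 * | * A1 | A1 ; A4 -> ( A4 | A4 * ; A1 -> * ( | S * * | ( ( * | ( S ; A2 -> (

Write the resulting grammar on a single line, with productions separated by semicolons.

Generating nonterminals: {A1, A2, S}.
Reachable from S after that: {A1, S}.
Removed useless symbols: {A2, A4} and every production mentioning them.

S -> * * | * A1 | A1; A1 -> * ( | S * * | ( ( * | ( S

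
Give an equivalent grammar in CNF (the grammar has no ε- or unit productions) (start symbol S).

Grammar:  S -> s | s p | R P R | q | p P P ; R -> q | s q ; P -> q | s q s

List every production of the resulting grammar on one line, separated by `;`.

S -> s | X1 X2 | R Y1 | q | X2 Y2; R -> q | X1 X3; P -> q | X1 Y3; X1 -> s; X2 -> p; X3 -> q; Y1 -> P R; Y2 -> P P; Y3 -> X3 X1

Introduce a nonterminal for each terminal appearing in a rule of length ≥ 2: X1 → s, X2 → p, X3 → q.
Binarize each right-hand side of length ≥ 3 by chaining fresh nonterminals (Y1, Y2, …): affected rules were S → R P R; S → X2 P P; P → X1 X3 X1.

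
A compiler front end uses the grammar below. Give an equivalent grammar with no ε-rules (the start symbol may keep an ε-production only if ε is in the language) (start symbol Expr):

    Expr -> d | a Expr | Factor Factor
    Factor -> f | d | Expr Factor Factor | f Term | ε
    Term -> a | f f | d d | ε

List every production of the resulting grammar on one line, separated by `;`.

Nullable nonterminals: {Expr, Factor, Term}.
ε ∈ L(G) since Expr is nullable, so keep Expr → ε.
Add the nullable-subset variants: Expr → a Expr gives a Expr | a. Expr → Factor Factor gives Factor Factor | Factor. Factor → Expr Factor Factor gives Expr Factor Factor | Expr Factor | Expr | Factor Factor.

Expr -> d | a Expr | a | Factor Factor | Factor | ε; Factor -> f | d | Expr Factor Factor | Expr Factor | Expr | Factor Factor | f Term; Term -> a | f f | d d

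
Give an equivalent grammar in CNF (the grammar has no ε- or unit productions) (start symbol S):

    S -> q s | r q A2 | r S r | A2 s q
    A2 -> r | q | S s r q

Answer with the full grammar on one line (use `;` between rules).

Introduce a nonterminal for each terminal appearing in a rule of length ≥ 2: X1 → q, X2 → s, X3 → r.
Binarize each right-hand side of length ≥ 3 by chaining fresh nonterminals (Y1, Y2, …): affected rules were S → X3 X1 A2; S → X3 S X3; S → A2 X2 X1; A2 → S X2 X3 X1.

S -> X1 X2 | X3 Y1 | X3 Y2 | A2 Y3; A2 -> r | q | S Y4; X1 -> q; X2 -> s; X3 -> r; Y1 -> X1 A2; Y2 -> S X3; Y3 -> X2 X1; Y4 -> X2 Y5; Y5 -> X3 X1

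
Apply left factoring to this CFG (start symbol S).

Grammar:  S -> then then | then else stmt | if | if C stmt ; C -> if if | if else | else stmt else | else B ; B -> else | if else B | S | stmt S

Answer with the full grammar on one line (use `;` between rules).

S -> then S' | if S''; C -> if C' | else C''; B -> else | if else B | S | stmt S; S' -> then | else stmt; S'' -> ε | C stmt; C' -> if | else; C'' -> stmt else | B

S has alternatives sharing prefix 'then': factor to S → then S' with S' → then | else stmt.
S has alternatives sharing prefix 'if': factor to S → if S'' with S'' → ε | C stmt.
C has alternatives sharing prefix 'if': factor to C → if C' with C' → if | else.
C has alternatives sharing prefix 'else': factor to C → else C'' with C'' → stmt else | B.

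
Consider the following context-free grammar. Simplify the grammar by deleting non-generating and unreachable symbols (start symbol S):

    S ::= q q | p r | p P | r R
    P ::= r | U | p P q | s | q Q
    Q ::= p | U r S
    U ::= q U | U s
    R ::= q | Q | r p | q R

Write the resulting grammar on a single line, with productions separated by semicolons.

Generating nonterminals: {P, Q, R, S}.
Reachable from S after that: {P, Q, R, S}.
Removed useless symbols: {U} and every production mentioning them.

S ::= q q | p r | p P | r R; P ::= r | p P q | s | q Q; Q ::= p; R ::= q | Q | r p | q R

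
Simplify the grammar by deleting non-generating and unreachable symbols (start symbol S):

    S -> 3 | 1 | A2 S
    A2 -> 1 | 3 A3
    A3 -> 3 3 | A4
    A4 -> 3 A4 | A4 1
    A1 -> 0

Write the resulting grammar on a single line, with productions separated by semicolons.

Generating nonterminals: {A1, A2, A3, S}.
Reachable from S after that: {A2, A3, S}.
Removed useless symbols: {A1, A4} and every production mentioning them.

S -> 3 | 1 | A2 S; A2 -> 1 | 3 A3; A3 -> 3 3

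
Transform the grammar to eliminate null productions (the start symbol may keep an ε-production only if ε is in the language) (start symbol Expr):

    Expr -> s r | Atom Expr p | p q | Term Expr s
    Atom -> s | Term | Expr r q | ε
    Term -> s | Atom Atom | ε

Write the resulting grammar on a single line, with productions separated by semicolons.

The nullable symbols are {Atom, Term}.
ε ∉ L(G), so no ε-production is kept.
For each production, add variants omitting each subset of nullable occurrences: Expr → Atom Expr p gives Atom Expr p | Expr p. Expr → Term Expr s gives Term Expr s | Expr s. Term → Atom Atom gives Atom Atom | Atom.

Expr -> s r | Atom Expr p | Expr p | p q | Term Expr s | Expr s; Atom -> s | Term | Expr r q; Term -> s | Atom Atom | Atom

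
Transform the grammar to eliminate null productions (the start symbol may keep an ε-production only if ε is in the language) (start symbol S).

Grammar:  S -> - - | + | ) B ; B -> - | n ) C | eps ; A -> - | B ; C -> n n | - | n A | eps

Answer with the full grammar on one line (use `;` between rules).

Nullable set = {A, B, C}.
ε ∉ L(G), so no ε-production is kept.
Expand every rule over subsets of its nullable positions: S → ) B gives ) B | ). B → n ) C gives n ) C | n ). C → n A gives n A | n.

S -> - - | + | ) B | ); B -> - | n ) C | n ); A -> - | B; C -> n n | - | n A | n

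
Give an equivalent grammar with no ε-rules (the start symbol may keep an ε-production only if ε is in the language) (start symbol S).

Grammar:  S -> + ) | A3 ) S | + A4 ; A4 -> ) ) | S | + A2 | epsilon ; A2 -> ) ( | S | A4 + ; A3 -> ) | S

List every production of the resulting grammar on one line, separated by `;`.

S -> + ) | A3 ) S | + A4 | +; A4 -> ) ) | S | + A2; A2 -> ) ( | S | A4 + | +; A3 -> ) | S

The nullable symbols are {A4}.
ε ∉ L(G), so no ε-production is kept.
For each production, add variants omitting each subset of nullable occurrences: S → + A4 gives + A4 | +. A2 → A4 + gives A4 + | +.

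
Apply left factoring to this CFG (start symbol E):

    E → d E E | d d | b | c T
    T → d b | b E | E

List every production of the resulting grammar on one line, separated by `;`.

E → b | c T | d E'; T → d b | b E | E; E' → E E | d

E has alternatives sharing prefix 'd': factor to E → d E' with E' → E E | d.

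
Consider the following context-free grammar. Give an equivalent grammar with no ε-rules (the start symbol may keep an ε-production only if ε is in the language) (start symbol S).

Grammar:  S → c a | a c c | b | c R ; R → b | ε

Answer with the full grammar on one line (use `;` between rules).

Nullable set = {R}.
ε ∉ L(G), so no ε-production is kept.
For each production, add variants omitting each subset of nullable occurrences: S → c R gives c R | c.

S → c a | a c c | b | c R | c; R → b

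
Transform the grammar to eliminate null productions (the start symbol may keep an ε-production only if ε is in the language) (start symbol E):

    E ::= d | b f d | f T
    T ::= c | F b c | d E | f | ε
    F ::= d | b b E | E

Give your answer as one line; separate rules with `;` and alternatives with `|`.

Nullable nonterminals: {T}.
ε ∉ L(G), so no ε-production is kept.
Expand every rule over subsets of its nullable positions: E → f T gives f T | f.

E ::= d | b f d | f T | f; T ::= c | F b c | d E | f; F ::= d | b b E | E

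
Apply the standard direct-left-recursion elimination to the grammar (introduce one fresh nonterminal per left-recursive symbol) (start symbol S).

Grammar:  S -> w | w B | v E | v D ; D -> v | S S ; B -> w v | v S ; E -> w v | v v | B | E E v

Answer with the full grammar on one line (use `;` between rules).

E is directly left-recursive.
For E: α = {E v}, β = {w v, v v, B}. Rewrite as E → β E' and E' → α E' | ε.

S -> w | w B | v E | v D; D -> v | S S; B -> w v | v S; E -> w v E' | v v E' | B E'; E' -> E v E' | ε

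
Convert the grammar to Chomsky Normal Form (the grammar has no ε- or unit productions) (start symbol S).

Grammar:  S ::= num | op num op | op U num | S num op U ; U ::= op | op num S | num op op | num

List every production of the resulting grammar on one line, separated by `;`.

Introduce a nonterminal for each terminal appearing in a rule of length ≥ 2: X1 → op, X2 → num.
Binarize each right-hand side of length ≥ 3 by chaining fresh nonterminals (Y1, Y2, …): affected rules were S → X1 X2 X1; S → X1 U X2; S → S X2 X1 U; U → X1 X2 S.

S ::= num | X1 Y1 | X1 Y2 | S Y3; U ::= op | X1 Y5 | X2 Y6 | num; X1 ::= op; X2 ::= num; Y1 ::= X2 X1; Y2 ::= U X2; Y3 ::= X2 Y4; Y4 ::= X1 U; Y5 ::= X2 S; Y6 ::= X1 X1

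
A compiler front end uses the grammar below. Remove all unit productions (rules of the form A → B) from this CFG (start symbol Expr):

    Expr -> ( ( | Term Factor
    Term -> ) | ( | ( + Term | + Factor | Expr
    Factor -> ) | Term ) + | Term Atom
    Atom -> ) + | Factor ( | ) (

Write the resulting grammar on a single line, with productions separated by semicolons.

Unit pairs: Term ⇒* {Expr}.
Replace each nonterminal's rules with the union of the non-unit rules of every nonterminal it unit-derives.

Expr -> ( ( | Term Factor; Term -> ) | ( | ( + Term | + Factor | ( ( | Term Factor; Factor -> ) | Term ) + | Term Atom; Atom -> ) + | Factor ( | ) (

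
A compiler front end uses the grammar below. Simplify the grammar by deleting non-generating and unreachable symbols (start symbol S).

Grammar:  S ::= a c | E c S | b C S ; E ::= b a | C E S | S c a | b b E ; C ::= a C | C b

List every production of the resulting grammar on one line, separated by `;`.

S ::= a c | E c S; E ::= b a | S c a | b b E

Generating nonterminals: {E, S}.
Reachable from S after that: {E, S}.
Removed useless symbols: {C} and every production mentioning them.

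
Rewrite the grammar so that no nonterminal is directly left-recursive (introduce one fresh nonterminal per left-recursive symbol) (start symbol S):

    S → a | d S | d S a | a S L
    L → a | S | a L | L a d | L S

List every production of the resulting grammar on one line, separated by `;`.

L is directly left-recursive.
For L: α = {a d, S}, β = {a, S, a L}. Rewrite as L → β L' and L' → α L' | ε.

S → a | d S | d S a | a S L; L → a L' | S L' | a L L'; L' → a d L' | S L' | epsilon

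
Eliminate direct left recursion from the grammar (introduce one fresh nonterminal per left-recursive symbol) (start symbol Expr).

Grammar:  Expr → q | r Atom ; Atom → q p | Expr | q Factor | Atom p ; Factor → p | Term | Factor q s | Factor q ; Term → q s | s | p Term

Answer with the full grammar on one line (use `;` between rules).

Left recursion appears on Atom, Factor.
For Atom: α = {p}, β = {q p, Expr, q Factor}. Rewrite as Atom → β Atom1 and Atom1 → α Atom1 | ε.
For Factor: α = {q s, q}, β = {p, Term}. Rewrite as Factor → β Factor1 and Factor1 → α Factor1 | ε.

Expr → q | r Atom; Atom → q p Atom1 | Expr Atom1 | q Factor Atom1; Factor → p Factor1 | Term Factor1; Term → q s | s | p Term; Atom1 → p Atom1 | epsilon; Factor1 → q s Factor1 | q Factor1 | epsilon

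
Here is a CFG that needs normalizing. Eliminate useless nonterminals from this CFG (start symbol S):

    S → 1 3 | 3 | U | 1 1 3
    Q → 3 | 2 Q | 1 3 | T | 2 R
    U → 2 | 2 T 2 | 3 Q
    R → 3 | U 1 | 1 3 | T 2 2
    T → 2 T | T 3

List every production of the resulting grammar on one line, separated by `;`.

S → 1 3 | 3 | U | 1 1 3; Q → 3 | 2 Q | 1 3 | 2 R; U → 2 | 3 Q; R → 3 | U 1 | 1 3

Generating nonterminals: {Q, R, S, U}.
Reachable from S after that: {Q, R, S, U}.
Removed useless symbols: {T} and every production mentioning them.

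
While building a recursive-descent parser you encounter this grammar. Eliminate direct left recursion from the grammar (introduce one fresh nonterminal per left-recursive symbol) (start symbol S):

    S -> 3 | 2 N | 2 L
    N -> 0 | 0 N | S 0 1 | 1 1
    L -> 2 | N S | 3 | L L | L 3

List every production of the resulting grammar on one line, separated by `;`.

L is directly left-recursive.
For L: α = {L, 3}, β = {2, N S, 3}. Rewrite as L → β L' and L' → α L' | ε.

S -> 3 | 2 N | 2 L; N -> 0 | 0 N | S 0 1 | 1 1; L -> 2 L' | N S L' | 3 L'; L' -> L L' | 3 L' | ε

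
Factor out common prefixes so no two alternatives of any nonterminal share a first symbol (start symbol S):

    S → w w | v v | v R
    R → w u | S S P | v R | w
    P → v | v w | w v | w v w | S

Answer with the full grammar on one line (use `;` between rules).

S has alternatives sharing prefix 'v': factor to S → v S' with S' → v | R.
R has alternatives sharing prefix 'w': factor to R → w R' with R' → u | ε.
P has alternatives sharing prefix 'w v': factor to P → w v P' with P' → ε | w.
P has alternatives sharing prefix 'v': factor to P → v P'' with P'' → ε | w.

S → w w | v S'; R → S S P | v R | w R'; P → S | w v P' | v P''; S' → v | R; R' → u | ε; P' → ε | w; P'' → ε | w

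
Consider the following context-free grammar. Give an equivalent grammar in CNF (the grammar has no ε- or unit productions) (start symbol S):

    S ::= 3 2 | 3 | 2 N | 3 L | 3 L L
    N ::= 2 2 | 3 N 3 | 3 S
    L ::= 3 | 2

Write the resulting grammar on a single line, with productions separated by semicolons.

Introduce a nonterminal for each terminal appearing in a rule of length ≥ 2: X1 → 3, X2 → 2.
Binarize each right-hand side of length ≥ 3 by chaining fresh nonterminals (Y1, Y2, …): affected rules were S → X1 L L; N → X1 N X1.

S ::= X1 X2 | 3 | X2 N | X1 L | X1 Y1; N ::= X2 X2 | X1 Y2 | X1 S; L ::= 3 | 2; X1 ::= 3; X2 ::= 2; Y1 ::= L L; Y2 ::= N X1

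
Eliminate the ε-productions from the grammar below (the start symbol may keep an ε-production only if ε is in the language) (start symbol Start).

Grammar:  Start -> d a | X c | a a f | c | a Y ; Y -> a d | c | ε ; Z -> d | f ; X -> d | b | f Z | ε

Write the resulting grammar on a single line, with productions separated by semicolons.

Nullable set = {X, Y}.
ε ∉ L(G), so no ε-production is kept.
Add the nullable-subset variants: Start → X c gives X c | c. Start → a Y gives a Y | a.

Start -> d a | X c | c | a a f | a Y | a; Y -> a d | c; Z -> d | f; X -> d | b | f Z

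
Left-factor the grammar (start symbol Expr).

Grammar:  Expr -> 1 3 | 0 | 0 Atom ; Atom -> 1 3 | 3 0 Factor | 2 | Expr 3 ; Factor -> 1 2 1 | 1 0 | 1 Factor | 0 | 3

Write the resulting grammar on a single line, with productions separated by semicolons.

Expr has alternatives sharing prefix '0': factor to Expr → 0 Expr1 with Expr1 → ε | Atom.
Factor has alternatives sharing prefix '1': factor to Factor → 1 Factor1 with Factor1 → 2 1 | 0 | Factor.

Expr -> 1 3 | 0 Expr1; Atom -> 1 3 | 3 0 Factor | 2 | Expr 3; Factor -> 0 | 3 | 1 Factor1; Expr1 -> ε | Atom; Factor1 -> 2 1 | 0 | Factor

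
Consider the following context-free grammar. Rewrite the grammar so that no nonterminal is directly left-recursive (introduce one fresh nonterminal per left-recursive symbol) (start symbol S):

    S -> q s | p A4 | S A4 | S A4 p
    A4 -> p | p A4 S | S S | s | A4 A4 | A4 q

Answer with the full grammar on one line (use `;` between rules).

S -> q s S' | p A4 S'; A4 -> p A4' | p A4 S A4' | S S A4' | s A4'; S' -> A4 S' | A4 p S' | eps; A4' -> A4 A4' | q A4' | eps

Directly left-recursive nonterminals: S, A4.
For S: α = {A4, A4 p}, β = {q s, p A4}. Rewrite as S → β S' and S' → α S' | ε.
For A4: α = {A4, q}, β = {p, p A4 S, S S, s}. Rewrite as A4 → β A4' and A4' → α A4' | ε.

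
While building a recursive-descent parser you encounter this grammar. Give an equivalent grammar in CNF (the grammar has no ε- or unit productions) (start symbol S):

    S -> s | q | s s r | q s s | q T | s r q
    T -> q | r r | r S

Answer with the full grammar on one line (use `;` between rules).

S -> s | q | X1 Y1 | X3 Y2 | X3 T | X1 Y3; T -> q | X2 X2 | X2 S; X1 -> s; X2 -> r; X3 -> q; Y1 -> X1 X2; Y2 -> X1 X1; Y3 -> X2 X3

Introduce a nonterminal for each terminal appearing in a rule of length ≥ 2: X1 → s, X2 → r, X3 → q.
Binarize each right-hand side of length ≥ 3 by chaining fresh nonterminals (Y1, Y2, …): affected rules were S → X1 X1 X2; S → X3 X1 X1; S → X1 X2 X3.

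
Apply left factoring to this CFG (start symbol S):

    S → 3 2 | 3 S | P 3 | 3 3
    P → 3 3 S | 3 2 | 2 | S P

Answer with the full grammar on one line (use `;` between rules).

S has alternatives sharing prefix '3': factor to S → 3 S' with S' → 2 | S | 3.
P has alternatives sharing prefix '3': factor to P → 3 P' with P' → 3 S | 2.

S → P 3 | 3 S'; P → 2 | S P | 3 P'; S' → 2 | S | 3; P' → 3 S | 2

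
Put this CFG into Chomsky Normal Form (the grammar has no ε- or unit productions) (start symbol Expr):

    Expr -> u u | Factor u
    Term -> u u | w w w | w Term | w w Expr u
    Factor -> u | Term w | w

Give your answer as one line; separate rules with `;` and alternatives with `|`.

Introduce a nonterminal for each terminal appearing in a rule of length ≥ 2: X1 → u, X2 → w.
Binarize each right-hand side of length ≥ 3 by chaining fresh nonterminals (Y1, Y2, …): affected rules were Term → X2 X2 X2; Term → X2 X2 Expr X1.

Expr -> X1 X1 | Factor X1; Term -> X1 X1 | X2 Y1 | X2 Term | X2 Y2; Factor -> u | Term X2 | w; X1 -> u; X2 -> w; Y1 -> X2 X2; Y2 -> X2 Y3; Y3 -> Expr X1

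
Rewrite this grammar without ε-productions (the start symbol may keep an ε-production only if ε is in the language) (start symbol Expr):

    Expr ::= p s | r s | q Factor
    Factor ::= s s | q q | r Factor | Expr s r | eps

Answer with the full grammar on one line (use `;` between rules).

Expr ::= p s | r s | q Factor | q; Factor ::= s s | q q | r Factor | r | Expr s r

Nullable nonterminals: {Factor}.
ε ∉ L(G), so no ε-production is kept.
For each production, add variants omitting each subset of nullable occurrences: Expr → q Factor gives q Factor | q. Factor → r Factor gives r Factor | r.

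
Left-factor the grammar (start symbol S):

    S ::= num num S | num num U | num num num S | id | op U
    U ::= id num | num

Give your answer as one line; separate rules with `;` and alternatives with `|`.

S has alternatives sharing prefix 'num num': factor to S → num num S' with S' → S | U | num S.

S ::= id | op U | num num S'; U ::= id num | num; S' ::= S | U | num S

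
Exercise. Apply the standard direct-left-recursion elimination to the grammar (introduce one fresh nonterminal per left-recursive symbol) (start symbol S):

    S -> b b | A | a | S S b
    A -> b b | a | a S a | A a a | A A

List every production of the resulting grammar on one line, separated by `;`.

S -> b b S' | A S' | a S'; A -> b b A' | a A' | a S a A'; S' -> S b S' | ε; A' -> a a A' | A A' | ε

Left recursion appears on S, A.
For S: α = {S b}, β = {b b, A, a}. Rewrite as S → β S' and S' → α S' | ε.
For A: α = {a a, A}, β = {b b, a, a S a}. Rewrite as A → β A' and A' → α A' | ε.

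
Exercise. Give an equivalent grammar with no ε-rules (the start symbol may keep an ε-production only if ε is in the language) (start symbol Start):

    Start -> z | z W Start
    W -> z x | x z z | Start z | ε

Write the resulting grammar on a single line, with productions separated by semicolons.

The nullable symbols are {W}.
ε ∉ L(G), so no ε-production is kept.
For each production, add variants omitting each subset of nullable occurrences: Start → z W Start gives z W Start | z Start.

Start -> z | z W Start | z Start; W -> z x | x z z | Start z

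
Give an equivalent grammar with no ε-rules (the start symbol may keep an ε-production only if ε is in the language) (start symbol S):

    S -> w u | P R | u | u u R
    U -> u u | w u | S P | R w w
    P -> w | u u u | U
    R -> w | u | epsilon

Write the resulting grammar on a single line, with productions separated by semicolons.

Nullable set = {R}.
ε ∉ L(G), so no ε-production is kept.
For each production, add variants omitting each subset of nullable occurrences: S → P R gives P R | P. S → u u R gives u u R | u u. U → R w w gives R w w | w w.

S -> w u | P R | P | u | u u R | u u; U -> u u | w u | S P | R w w | w w; P -> w | u u u | U; R -> w | u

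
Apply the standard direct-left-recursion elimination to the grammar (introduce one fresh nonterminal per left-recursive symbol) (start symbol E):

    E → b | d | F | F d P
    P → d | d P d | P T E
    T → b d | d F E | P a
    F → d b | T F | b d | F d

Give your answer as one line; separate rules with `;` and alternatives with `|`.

E → b | d | F | F d P; P → d P' | d P d P'; T → b d | d F E | P a; F → d b F' | T F F' | b d F'; P' → T E P' | ε; F' → d F' | ε

Left recursion appears on P, F.
For P: α = {T E}, β = {d, d P d}. Rewrite as P → β P' and P' → α P' | ε.
For F: α = {d}, β = {d b, T F, b d}. Rewrite as F → β F' and F' → α F' | ε.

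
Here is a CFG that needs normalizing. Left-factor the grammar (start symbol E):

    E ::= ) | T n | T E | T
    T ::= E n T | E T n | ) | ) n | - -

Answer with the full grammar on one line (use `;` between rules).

E has alternatives sharing prefix 'T': factor to E → T E' with E' → n | E | ε.
T has alternatives sharing prefix 'E': factor to T → E T' with T' → n T | T n.
T has alternatives sharing prefix ')': factor to T → ) T'' with T'' → ε | n.

E ::= ) | T E'; T ::= - - | E T' | ) T''; E' ::= n | E | ε; T' ::= n T | T n; T'' ::= ε | n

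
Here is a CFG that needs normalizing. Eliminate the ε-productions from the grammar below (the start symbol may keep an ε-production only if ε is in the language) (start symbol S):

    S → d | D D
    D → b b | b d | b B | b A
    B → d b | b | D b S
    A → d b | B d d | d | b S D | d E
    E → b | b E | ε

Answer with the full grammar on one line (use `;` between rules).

S → d | D D; D → b b | b d | b B | b A; B → d b | b | D b S; A → d b | B d d | d | b S D | d E; E → b | b E

The nullable symbols are {E}.
ε ∉ L(G), so no ε-production is kept.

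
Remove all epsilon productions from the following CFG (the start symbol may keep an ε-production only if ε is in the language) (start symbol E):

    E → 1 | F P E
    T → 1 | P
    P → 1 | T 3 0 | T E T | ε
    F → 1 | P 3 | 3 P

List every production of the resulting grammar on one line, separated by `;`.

Nullable set = {P, T}.
ε ∉ L(G), so no ε-production is kept.
Expand every rule over subsets of its nullable positions: E → F P E gives F P E | F E. P → T 3 0 gives T 3 0 | 3 0. P → T E T gives T E T | T E | E T | E. F → P 3 gives P 3 | 3.

E → 1 | F P E | F E; T → 1 | P; P → 1 | T 3 0 | 3 0 | T E T | T E | E T | E; F → 1 | P 3 | 3 | 3 P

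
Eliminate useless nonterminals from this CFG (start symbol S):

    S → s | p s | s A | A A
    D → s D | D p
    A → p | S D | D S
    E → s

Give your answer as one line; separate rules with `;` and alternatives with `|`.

S → s | p s | s A | A A; A → p

Generating nonterminals: {A, E, S}.
Reachable from S after that: {A, S}.
Removed useless symbols: {D, E} and every production mentioning them.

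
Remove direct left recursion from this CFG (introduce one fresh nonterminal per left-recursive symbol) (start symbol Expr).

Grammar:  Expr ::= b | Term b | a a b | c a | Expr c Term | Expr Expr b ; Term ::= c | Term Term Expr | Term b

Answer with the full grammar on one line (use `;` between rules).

Left recursion appears on Expr, Term.
For Expr: α = {c Term, Expr b}, β = {b, Term b, a a b, c a}. Rewrite as Expr → β Expr1 and Expr1 → α Expr1 | ε.
For Term: α = {Term Expr, b}, β = {c}. Rewrite as Term → β Term1 and Term1 → α Term1 | ε.

Expr ::= b Expr1 | Term b Expr1 | a a b Expr1 | c a Expr1; Term ::= c Term1; Expr1 ::= c Term Expr1 | Expr b Expr1 | ε; Term1 ::= Term Expr Term1 | b Term1 | ε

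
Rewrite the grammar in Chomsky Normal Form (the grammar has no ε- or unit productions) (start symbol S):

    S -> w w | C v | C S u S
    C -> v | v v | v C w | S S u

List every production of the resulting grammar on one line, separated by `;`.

S -> X1 X1 | C X2 | C Y1; C -> v | X2 X2 | X2 Y3 | S Y4; X1 -> w; X2 -> v; X3 -> u; Y1 -> S Y2; Y2 -> X3 S; Y3 -> C X1; Y4 -> S X3

Introduce a nonterminal for each terminal appearing in a rule of length ≥ 2: X1 → w, X2 → v, X3 → u.
Binarize each right-hand side of length ≥ 3 by chaining fresh nonterminals (Y1, Y2, …): affected rules were S → C S X3 S; C → X2 C X1; C → S S X3.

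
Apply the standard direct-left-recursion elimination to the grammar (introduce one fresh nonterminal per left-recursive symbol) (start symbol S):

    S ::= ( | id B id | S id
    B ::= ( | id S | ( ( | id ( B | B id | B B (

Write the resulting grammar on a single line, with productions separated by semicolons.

S, B are directly left-recursive.
For S: α = {id}, β = {(, id B id}. Rewrite as S → β S' and S' → α S' | ε.
For B: α = {id, B (}, β = {(, id S, ( (, id ( B}. Rewrite as B → β B' and B' → α B' | ε.

S ::= ( S' | id B id S'; B ::= ( B' | id S B' | ( ( B' | id ( B B'; S' ::= id S' | ε; B' ::= id B' | B ( B' | ε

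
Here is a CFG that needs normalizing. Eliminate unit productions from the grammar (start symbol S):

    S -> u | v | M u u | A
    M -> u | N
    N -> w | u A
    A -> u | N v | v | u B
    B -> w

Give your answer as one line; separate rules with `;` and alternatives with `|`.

S -> u | v | M u u | N v | u B; M -> w | u A | u; N -> w | u A; A -> u | N v | v | u B; B -> w

Unit pairs: M ⇒* {N}; S ⇒* {A}.
Replace each nonterminal's rules with the union of the non-unit rules of every nonterminal it unit-derives.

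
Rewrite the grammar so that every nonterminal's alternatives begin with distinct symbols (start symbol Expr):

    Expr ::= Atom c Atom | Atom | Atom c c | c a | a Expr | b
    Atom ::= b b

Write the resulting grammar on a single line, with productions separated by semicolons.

Expr ::= c a | a Expr | b | Atom Expr1; Atom ::= b b; Expr1 ::= ε | c Expr11; Expr11 ::= Atom | c

Expr has alternatives sharing prefix 'Atom': factor to Expr → Atom Expr1 with Expr1 → c Atom | ε | c c.
Expr1 has alternatives sharing prefix 'c': factor to Expr1 → c Expr11 with Expr11 → Atom | c.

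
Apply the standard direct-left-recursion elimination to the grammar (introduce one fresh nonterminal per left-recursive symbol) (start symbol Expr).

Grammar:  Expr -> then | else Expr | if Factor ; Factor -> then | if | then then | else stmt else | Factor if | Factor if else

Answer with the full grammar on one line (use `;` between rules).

Factor is directly left-recursive.
For Factor: α = {if, if else}, β = {then, if, then then, else stmt else}. Rewrite as Factor → β Factor1 and Factor1 → α Factor1 | ε.

Expr -> then | else Expr | if Factor; Factor -> then Factor1 | if Factor1 | then then Factor1 | else stmt else Factor1; Factor1 -> if Factor1 | if else Factor1 | ε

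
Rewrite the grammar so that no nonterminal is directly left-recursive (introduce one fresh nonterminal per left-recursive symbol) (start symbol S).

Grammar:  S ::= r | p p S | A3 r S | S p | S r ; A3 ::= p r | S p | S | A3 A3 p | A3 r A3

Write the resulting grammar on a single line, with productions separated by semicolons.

S ::= r S' | p p S S' | A3 r S S'; A3 ::= p r A3' | S p A3' | S A3'; S' ::= p S' | r S' | epsilon; A3' ::= A3 p A3' | r A3 A3' | epsilon

Left recursion appears on S, A3.
For S: α = {p, r}, β = {r, p p S, A3 r S}. Rewrite as S → β S' and S' → α S' | ε.
For A3: α = {A3 p, r A3}, β = {p r, S p, S}. Rewrite as A3 → β A3' and A3' → α A3' | ε.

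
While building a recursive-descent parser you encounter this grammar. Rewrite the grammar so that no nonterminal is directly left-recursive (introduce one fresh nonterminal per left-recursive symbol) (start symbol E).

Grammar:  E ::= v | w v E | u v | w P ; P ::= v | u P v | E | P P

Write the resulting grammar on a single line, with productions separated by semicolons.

Left recursion appears on P.
For P: α = {P}, β = {v, u P v, E}. Rewrite as P → β P' and P' → α P' | ε.

E ::= v | w v E | u v | w P; P ::= v P' | u P v P' | E P'; P' ::= P P' | ε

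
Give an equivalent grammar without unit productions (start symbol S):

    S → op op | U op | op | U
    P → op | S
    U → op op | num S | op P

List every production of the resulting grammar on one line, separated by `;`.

S → op op | num S | op P | U op | op; P → op op | num S | op P | U op | op; U → op op | num S | op P

Unit pairs: P ⇒* {S, U}; S ⇒* {U}.
Replace each nonterminal's rules with the union of the non-unit rules of every nonterminal it unit-derives.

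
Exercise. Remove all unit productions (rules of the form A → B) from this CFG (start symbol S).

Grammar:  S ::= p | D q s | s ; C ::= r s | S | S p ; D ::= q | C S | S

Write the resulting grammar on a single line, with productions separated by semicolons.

Unit pairs: C ⇒* {S}; D ⇒* {S}.
For each unit pair (A, B), copy every non-unit production of B to A, then drop all unit productions.

S ::= p | D q s | s; C ::= r s | S p | p | D q s | s; D ::= p | D q s | s | q | C S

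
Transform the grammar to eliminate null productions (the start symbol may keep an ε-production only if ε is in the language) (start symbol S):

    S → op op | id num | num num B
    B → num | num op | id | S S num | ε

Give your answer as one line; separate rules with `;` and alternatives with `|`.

The nullable symbols are {B}.
ε ∉ L(G), so no ε-production is kept.
For each production, add variants omitting each subset of nullable occurrences: S → num num B gives num num B | num num.

S → op op | id num | num num B | num num; B → num | num op | id | S S num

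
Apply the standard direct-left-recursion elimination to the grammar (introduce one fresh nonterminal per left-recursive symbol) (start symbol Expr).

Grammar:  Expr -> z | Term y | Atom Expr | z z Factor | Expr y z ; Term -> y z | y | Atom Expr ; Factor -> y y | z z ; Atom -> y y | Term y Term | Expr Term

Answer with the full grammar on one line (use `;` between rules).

Directly left-recursive nonterminal: Expr.
For Expr: α = {y z}, β = {z, Term y, Atom Expr, z z Factor}. Rewrite as Expr → β Expr1 and Expr1 → α Expr1 | ε.

Expr -> z Expr1 | Term y Expr1 | Atom Expr Expr1 | z z Factor Expr1; Term -> y z | y | Atom Expr; Factor -> y y | z z; Atom -> y y | Term y Term | Expr Term; Expr1 -> y z Expr1 | eps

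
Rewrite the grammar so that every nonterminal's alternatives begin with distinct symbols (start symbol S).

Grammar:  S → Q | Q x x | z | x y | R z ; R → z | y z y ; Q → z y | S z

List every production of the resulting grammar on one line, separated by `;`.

S has alternatives sharing prefix 'Q': factor to S → Q S' with S' → ε | x x.

S → z | x y | R z | Q S'; R → z | y z y; Q → z y | S z; S' → ε | x x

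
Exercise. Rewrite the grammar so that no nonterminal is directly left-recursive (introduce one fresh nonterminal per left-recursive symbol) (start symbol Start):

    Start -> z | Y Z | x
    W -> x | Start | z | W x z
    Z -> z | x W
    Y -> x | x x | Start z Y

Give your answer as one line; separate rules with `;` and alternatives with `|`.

Directly left-recursive nonterminal: W.
For W: α = {x z}, β = {x, Start, z}. Rewrite as W → β W1 and W1 → α W1 | ε.

Start -> z | Y Z | x; W -> x W1 | Start W1 | z W1; Z -> z | x W; Y -> x | x x | Start z Y; W1 -> x z W1 | ε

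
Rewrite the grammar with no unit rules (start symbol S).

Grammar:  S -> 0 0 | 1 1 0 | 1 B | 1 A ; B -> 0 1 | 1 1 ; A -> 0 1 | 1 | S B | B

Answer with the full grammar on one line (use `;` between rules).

S -> 0 0 | 1 1 0 | 1 B | 1 A; B -> 0 1 | 1 1; A -> 0 1 | 1 1 | 1 | S B

Unit pairs: A ⇒* {B}.
For each unit pair (A, B), copy every non-unit production of B to A, then drop all unit productions.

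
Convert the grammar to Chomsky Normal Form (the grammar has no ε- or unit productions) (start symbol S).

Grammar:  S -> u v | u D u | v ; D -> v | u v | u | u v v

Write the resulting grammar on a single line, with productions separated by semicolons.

Introduce a nonterminal for each terminal appearing in a rule of length ≥ 2: X1 → u, X2 → v.
Binarize each right-hand side of length ≥ 3 by chaining fresh nonterminals (Y1, Y2, …): affected rules were S → X1 D X1; D → X1 X2 X2.

S -> X1 X2 | X1 Y1 | v; D -> v | X1 X2 | u | X1 Y2; X1 -> u; X2 -> v; Y1 -> D X1; Y2 -> X2 X2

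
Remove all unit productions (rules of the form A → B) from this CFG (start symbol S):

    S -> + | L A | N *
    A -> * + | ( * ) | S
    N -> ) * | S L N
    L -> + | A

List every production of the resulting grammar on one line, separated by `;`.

Unit pairs: A ⇒* {S}; L ⇒* {A, S}.
For every A with A ⇒* B via unit rules, add B's non-unit alternatives to A; then delete every rule of the form X → Y.

S -> + | L A | N *; A -> + | L A | N * | * + | ( * ); N -> ) * | S L N; L -> + | L A | N * | * + | ( * )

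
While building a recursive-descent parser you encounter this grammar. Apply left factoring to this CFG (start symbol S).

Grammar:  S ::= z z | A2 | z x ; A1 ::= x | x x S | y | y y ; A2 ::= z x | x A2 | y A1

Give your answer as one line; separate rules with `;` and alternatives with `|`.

S ::= A2 | z S'; A1 ::= x A1' | y A1''; A2 ::= z x | x A2 | y A1; S' ::= z | x; A1' ::= ε | x S; A1'' ::= ε | y

S has alternatives sharing prefix 'z': factor to S → z S' with S' → z | x.
A1 has alternatives sharing prefix 'x': factor to A1 → x A1' with A1' → ε | x S.
A1 has alternatives sharing prefix 'y': factor to A1 → y A1'' with A1'' → ε | y.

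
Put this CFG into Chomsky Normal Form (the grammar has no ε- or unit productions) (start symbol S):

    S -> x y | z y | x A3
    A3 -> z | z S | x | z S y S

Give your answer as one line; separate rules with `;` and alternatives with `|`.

S -> X1 X2 | X3 X2 | X1 A3; A3 -> z | X3 S | x | X3 Y1; X1 -> x; X2 -> y; X3 -> z; Y1 -> S Y2; Y2 -> X2 S

Introduce a nonterminal for each terminal appearing in a rule of length ≥ 2: X1 → x, X2 → y, X3 → z.
Binarize each right-hand side of length ≥ 3 by chaining fresh nonterminals (Y1, Y2, …): affected rules were A3 → X3 S X2 S.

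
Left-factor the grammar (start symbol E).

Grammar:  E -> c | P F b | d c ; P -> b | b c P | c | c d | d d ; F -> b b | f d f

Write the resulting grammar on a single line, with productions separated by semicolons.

P has alternatives sharing prefix 'b': factor to P → b P' with P' → ε | c P.
P has alternatives sharing prefix 'c': factor to P → c P'' with P'' → ε | d.

E -> c | P F b | d c; P -> d d | b P' | c P''; F -> b b | f d f; P' -> ε | c P; P'' -> ε | d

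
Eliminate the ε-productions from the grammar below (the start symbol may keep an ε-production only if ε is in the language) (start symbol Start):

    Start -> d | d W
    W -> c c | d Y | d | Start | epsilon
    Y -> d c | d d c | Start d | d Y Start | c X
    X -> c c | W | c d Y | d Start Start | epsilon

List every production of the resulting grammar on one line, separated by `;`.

The nullable symbols are {W, X}.
ε ∉ L(G), so no ε-production is kept.
Expand every rule over subsets of its nullable positions: Y → c X gives c X | c.

Start -> d | d W; W -> c c | d Y | d | Start; Y -> d c | d d c | Start d | d Y Start | c X | c; X -> c c | W | c d Y | d Start Start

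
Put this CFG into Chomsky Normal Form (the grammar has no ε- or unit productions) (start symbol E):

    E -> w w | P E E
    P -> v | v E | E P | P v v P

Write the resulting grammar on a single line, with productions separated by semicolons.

Introduce a nonterminal for each terminal appearing in a rule of length ≥ 2: X1 → w, X2 → v.
Binarize each right-hand side of length ≥ 3 by chaining fresh nonterminals (Y1, Y2, …): affected rules were E → P E E; P → P X2 X2 P.

E -> X1 X1 | P Y1; P -> v | X2 E | E P | P Y2; X1 -> w; X2 -> v; Y1 -> E E; Y2 -> X2 Y3; Y3 -> X2 P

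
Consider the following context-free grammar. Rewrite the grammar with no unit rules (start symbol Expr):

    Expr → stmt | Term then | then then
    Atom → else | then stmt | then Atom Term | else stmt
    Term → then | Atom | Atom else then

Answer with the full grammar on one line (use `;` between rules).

Unit pairs: Term ⇒* {Atom}.
For every A with A ⇒* B via unit rules, add B's non-unit alternatives to A; then delete every rule of the form X → Y.

Expr → stmt | Term then | then then; Atom → else | then stmt | then Atom Term | else stmt; Term → then | Atom else then | else | then stmt | then Atom Term | else stmt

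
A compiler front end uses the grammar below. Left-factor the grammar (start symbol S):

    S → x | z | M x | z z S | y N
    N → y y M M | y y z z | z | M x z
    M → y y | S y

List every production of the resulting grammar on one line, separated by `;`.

S → x | M x | y N | z S'; N → z | M x z | y y N'; M → y y | S y; S' → epsilon | z S; N' → M M | z z

S has alternatives sharing prefix 'z': factor to S → z S' with S' → ε | z S.
N has alternatives sharing prefix 'y y': factor to N → y y N' with N' → M M | z z.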